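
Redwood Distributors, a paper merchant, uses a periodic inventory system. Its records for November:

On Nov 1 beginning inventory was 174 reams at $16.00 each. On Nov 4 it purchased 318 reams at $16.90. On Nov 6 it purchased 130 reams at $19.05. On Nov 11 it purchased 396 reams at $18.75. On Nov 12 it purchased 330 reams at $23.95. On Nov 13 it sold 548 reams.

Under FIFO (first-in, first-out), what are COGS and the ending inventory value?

COGS = $9,225.00; ending inventory = $16,738.20

Nov 13, 548 sold [FIFO — oldest first]: 174 @ $16.00 + 318 @ $16.90 + 56 @ $19.05 = $9,225.00
Ending inventory: 74 @ $19.05 + 396 @ $18.75 + 330 @ $23.95 = $16,738.20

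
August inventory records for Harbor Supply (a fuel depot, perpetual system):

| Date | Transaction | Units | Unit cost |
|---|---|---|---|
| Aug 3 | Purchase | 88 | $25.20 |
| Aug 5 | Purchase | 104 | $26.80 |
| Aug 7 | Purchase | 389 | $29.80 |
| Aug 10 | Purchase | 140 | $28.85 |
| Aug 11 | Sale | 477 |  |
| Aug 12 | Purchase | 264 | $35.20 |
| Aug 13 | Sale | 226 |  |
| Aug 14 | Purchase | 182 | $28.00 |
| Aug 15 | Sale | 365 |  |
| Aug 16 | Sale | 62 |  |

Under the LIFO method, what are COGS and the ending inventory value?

COGS = $34,092.40; ending inventory = $932.40

Aug 11, 477 sold [LIFO — newest first]: 140 @ $28.85 + 337 @ $29.80 = $14,081.60
Aug 13, 226 sold [LIFO — newest first]: 226 @ $35.20 = $7,955.20
Aug 15, 365 sold [LIFO — newest first]: 182 @ $28.00 + 38 @ $35.20 + 52 @ $29.80 + 93 @ $26.80 = $10,475.60
Aug 16, 62 sold [LIFO — newest first]: 11 @ $26.80 + 51 @ $25.20 = $1,580.00
Total COGS = $14,081.60 + $7,955.20 + $10,475.60 + $1,580.00 = $34,092.40
Ending inventory: 37 @ $25.20 = $932.40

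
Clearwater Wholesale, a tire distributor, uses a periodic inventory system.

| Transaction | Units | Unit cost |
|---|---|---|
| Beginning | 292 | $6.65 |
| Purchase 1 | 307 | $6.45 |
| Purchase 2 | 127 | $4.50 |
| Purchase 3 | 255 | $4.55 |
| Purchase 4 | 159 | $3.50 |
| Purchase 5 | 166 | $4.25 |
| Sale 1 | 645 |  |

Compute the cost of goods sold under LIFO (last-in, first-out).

COGS = $2,714.75

Sale 1 (645) [LIFO — newest first]: 166 @ $4.25 + 159 @ $3.50 + 255 @ $4.55 + 65 @ $4.50 = $2,714.75
Ending inventory: 292 @ $6.65 + 307 @ $6.45 + 62 @ $4.50 = $4,200.95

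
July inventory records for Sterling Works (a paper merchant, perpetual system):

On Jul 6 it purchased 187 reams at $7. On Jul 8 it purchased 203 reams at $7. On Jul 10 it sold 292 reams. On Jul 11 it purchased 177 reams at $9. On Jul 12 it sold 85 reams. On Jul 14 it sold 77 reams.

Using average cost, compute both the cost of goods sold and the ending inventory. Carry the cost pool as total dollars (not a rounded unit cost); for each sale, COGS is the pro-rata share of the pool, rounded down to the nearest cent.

After Jul 6: 187 on hand, pool $1,309.00 (≈ $7.0000 each)
After Jul 8: 390 on hand, pool $2,730.00 (≈ $7.0000 each)
Jul 10, sell 292: 292/390 × $2,730.00 → $2,044.00
After Jul 11: 275 on hand, pool $2,279.00 (≈ $8.2873 each)
Jul 12, sell 85: 85/275 × $2,279.00 → $704.41
Jul 14, sell 77: 77/190 × $1,574.59 → $638.12
Total COGS = $2,044.00 + $704.41 + $638.12 = $3,386.53
Ending inventory (cost pool remaining) = $936.47

COGS = $3,386.53; ending inventory = $936.47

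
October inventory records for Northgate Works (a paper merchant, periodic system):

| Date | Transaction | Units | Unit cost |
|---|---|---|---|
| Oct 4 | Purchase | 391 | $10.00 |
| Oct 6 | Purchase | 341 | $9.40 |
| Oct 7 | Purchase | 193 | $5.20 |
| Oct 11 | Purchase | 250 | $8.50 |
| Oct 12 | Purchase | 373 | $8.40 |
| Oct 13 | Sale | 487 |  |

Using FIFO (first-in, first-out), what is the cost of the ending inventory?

Ending inventory = $8,564.80

Oct 13, 487 sold [FIFO — oldest first]: 391 @ $10.00 + 96 @ $9.40 = $4,812.40
Ending inventory: 245 @ $9.40 + 193 @ $5.20 + 250 @ $8.50 + 373 @ $8.40 = $8,564.80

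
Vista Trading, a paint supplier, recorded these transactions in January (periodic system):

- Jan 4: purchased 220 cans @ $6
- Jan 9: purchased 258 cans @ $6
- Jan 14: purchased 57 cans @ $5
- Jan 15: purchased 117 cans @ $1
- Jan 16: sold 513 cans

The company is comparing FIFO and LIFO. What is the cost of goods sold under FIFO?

FIFO COGS: 220 @ $6 + 258 @ $6 + 35 @ $5 = $3,043
LIFO COGS: 117 @ $1 + 57 @ $5 + 258 @ $6 + 81 @ $6 = $2,436

COGS = $3,043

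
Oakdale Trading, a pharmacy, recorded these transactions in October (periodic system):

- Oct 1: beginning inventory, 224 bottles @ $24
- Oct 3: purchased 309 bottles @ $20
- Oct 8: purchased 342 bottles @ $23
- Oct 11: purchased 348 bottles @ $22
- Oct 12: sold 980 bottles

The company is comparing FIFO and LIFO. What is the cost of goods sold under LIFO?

FIFO COGS: 224 @ $24 + 309 @ $20 + 342 @ $23 + 105 @ $22 = $21,732
LIFO COGS: 348 @ $22 + 342 @ $23 + 290 @ $20 = $21,322

COGS = $21,322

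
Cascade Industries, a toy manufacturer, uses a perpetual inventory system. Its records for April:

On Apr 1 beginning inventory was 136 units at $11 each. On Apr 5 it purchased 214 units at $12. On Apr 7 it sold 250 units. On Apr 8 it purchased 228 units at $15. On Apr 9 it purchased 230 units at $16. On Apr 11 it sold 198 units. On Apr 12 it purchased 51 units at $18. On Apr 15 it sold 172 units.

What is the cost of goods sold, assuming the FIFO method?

Apr 7, 250 sold [FIFO — oldest first]: 136 @ $11 + 114 @ $12 = $2,864
Apr 11, 198 sold [FIFO — oldest first]: 100 @ $12 + 98 @ $15 = $2,670
Apr 15, 172 sold [FIFO — oldest first]: 130 @ $15 + 42 @ $16 = $2,622
Total COGS = $2,864 + $2,670 + $2,622 = $8,156
Ending inventory: 188 @ $16 + 51 @ $18 = $3,926

COGS = $8,156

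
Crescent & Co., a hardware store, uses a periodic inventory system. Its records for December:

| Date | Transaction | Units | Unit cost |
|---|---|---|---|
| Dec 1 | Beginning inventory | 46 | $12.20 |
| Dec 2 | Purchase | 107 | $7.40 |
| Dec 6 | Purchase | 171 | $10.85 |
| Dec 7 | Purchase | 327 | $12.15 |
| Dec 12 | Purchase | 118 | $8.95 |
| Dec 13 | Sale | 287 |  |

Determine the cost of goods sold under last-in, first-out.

Dec 13, 287 sold [LIFO — newest first]: 118 @ $8.95 + 169 @ $12.15 = $3,109.45
Ending inventory: 46 @ $12.20 + 107 @ $7.40 + 171 @ $10.85 + 158 @ $12.15 = $5,128.05

COGS = $3,109.45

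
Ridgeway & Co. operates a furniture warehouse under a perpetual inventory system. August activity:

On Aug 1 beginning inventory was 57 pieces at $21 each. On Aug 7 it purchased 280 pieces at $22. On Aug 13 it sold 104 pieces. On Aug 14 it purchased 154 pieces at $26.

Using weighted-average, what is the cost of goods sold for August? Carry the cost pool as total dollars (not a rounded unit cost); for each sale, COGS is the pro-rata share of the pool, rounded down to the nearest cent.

COGS = $2,270.40

After Aug 1: 57 on hand, pool $1,197.00 (≈ $21.0000 each)
After Aug 7: 337 on hand, pool $7,357.00 (≈ $21.8309 each)
Aug 13, sell 104: 104/337 × $7,357.00 → $2,270.40
After Aug 14: 387 on hand, pool $9,090.60 (≈ $23.4899 each)
Ending inventory (cost pool remaining) = $9,090.60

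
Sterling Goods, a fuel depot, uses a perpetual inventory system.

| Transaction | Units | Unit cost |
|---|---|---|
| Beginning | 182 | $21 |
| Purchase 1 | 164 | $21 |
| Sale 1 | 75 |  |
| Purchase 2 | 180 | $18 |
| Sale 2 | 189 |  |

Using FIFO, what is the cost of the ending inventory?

Ending inventory = $4,962

Sale 1 (75) [FIFO — oldest first]: 75 @ $21 = $1,575
Sale 2 (189) [FIFO — oldest first]: 107 @ $21 + 82 @ $21 = $3,969
Total COGS = $1,575 + $3,969 = $5,544
Ending inventory: 82 @ $21 + 180 @ $18 = $4,962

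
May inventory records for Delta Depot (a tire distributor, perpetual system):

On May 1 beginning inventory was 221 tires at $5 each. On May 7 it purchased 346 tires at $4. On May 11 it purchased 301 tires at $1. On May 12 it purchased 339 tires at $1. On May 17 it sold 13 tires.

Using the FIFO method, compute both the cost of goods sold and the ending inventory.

COGS = $65; ending inventory = $3,064

May 17, 13 sold [FIFO — oldest first]: 13 @ $5 = $65
Ending inventory: 208 @ $5 + 346 @ $4 + 301 @ $1 + 339 @ $1 = $3,064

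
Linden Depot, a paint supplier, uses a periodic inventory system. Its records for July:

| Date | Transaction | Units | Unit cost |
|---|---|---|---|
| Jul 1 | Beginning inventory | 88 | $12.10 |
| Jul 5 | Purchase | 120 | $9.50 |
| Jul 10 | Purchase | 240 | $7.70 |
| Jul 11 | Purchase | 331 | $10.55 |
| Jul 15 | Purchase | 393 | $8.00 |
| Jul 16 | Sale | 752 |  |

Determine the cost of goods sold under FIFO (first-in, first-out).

Jul 16, 752 sold [FIFO — oldest first]: 88 @ $12.10 + 120 @ $9.50 + 240 @ $7.70 + 304 @ $10.55 = $7,260.00
Ending inventory: 27 @ $10.55 + 393 @ $8.00 = $3,428.85

COGS = $7,260.00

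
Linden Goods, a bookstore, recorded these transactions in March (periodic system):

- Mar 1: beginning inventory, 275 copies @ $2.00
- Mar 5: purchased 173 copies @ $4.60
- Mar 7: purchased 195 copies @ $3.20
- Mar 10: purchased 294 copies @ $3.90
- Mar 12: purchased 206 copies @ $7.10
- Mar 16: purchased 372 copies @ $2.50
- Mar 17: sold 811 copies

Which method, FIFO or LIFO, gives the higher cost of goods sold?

LIFO

FIFO COGS: 275 @ $2.00 + 173 @ $4.60 + 195 @ $3.20 + 168 @ $3.90 = $2,625.00
LIFO COGS: 372 @ $2.50 + 206 @ $7.10 + 233 @ $3.90 = $3,301.30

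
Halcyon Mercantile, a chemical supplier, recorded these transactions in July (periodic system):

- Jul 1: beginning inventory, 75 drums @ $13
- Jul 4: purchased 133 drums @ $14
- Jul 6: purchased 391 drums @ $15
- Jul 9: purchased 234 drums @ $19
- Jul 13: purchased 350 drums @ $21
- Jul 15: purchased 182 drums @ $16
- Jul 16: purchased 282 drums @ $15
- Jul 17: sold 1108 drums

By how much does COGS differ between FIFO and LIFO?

$915

FIFO COGS: 75 @ $13 + 133 @ $14 + 391 @ $15 + 234 @ $19 + 275 @ $21 = $18,923
LIFO COGS: 282 @ $15 + 182 @ $16 + 350 @ $21 + 234 @ $19 + 60 @ $15 = $19,838
Difference = |$18,923 − $19,838| = $915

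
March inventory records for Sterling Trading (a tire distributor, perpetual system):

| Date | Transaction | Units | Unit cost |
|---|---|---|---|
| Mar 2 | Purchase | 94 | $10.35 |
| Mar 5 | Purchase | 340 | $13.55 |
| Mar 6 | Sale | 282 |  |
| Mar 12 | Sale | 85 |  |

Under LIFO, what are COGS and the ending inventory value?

Mar 6, 282 sold [LIFO — newest first]: 282 @ $13.55 = $3,821.10
Mar 12, 85 sold [LIFO — newest first]: 58 @ $13.55 + 27 @ $10.35 = $1,065.35
Total COGS = $3,821.10 + $1,065.35 = $4,886.45
Ending inventory: 67 @ $10.35 = $693.45

COGS = $4,886.45; ending inventory = $693.45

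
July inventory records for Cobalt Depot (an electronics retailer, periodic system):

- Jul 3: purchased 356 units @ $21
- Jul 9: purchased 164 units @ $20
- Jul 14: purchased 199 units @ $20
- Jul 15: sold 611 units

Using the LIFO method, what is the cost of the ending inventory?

Jul 15, 611 sold [LIFO — newest first]: 199 @ $20 + 164 @ $20 + 248 @ $21 = $12,468
Ending inventory: 108 @ $21 = $2,268
Check: goods available $14,736 = COGS $12,468 + ending $2,268

Ending inventory = $2,268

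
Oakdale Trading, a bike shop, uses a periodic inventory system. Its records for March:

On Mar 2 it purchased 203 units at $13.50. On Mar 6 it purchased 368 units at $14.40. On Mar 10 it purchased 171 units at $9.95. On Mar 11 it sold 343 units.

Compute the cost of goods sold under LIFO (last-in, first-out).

COGS = $4,178.25

Mar 11, 343 sold [LIFO — newest first]: 171 @ $9.95 + 172 @ $14.40 = $4,178.25
Ending inventory: 203 @ $13.50 + 196 @ $14.40 = $5,562.90
Check: goods available $9,741.15 = COGS $4,178.25 + ending $5,562.90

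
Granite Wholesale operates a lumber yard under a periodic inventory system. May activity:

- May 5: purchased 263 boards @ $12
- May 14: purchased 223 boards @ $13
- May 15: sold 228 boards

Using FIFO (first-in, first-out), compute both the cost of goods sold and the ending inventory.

May 15, 228 sold [FIFO — oldest first]: 228 @ $12 = $2,736
Ending inventory: 35 @ $12 + 223 @ $13 = $3,319

COGS = $2,736; ending inventory = $3,319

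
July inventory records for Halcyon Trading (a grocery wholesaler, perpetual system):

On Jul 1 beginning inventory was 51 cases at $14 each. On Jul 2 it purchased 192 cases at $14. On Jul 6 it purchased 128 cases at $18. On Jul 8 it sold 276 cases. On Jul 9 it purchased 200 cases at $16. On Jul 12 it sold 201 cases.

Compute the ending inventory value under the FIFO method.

Jul 8, 276 sold [FIFO — oldest first]: 51 @ $14 + 192 @ $14 + 33 @ $18 = $3,996
Jul 12, 201 sold [FIFO — oldest first]: 95 @ $18 + 106 @ $16 = $3,406
Total COGS = $3,996 + $3,406 = $7,402
Ending inventory: 94 @ $16 = $1,504
Check: goods available $8,906 = COGS $7,402 + ending $1,504

Ending inventory = $1,504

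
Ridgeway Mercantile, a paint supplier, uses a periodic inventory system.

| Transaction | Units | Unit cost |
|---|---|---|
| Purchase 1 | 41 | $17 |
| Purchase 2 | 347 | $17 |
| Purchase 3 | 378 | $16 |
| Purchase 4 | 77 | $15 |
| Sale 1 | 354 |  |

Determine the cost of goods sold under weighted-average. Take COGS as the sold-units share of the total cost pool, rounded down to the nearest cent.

COGS = $5,794.59

Sale 1, sell 354: 354/843 × $13,799.00 → $5,794.59
Ending inventory (cost pool remaining) = $8,004.41
Check: goods available $13,799.00 = COGS $5,794.59 + ending $8,004.41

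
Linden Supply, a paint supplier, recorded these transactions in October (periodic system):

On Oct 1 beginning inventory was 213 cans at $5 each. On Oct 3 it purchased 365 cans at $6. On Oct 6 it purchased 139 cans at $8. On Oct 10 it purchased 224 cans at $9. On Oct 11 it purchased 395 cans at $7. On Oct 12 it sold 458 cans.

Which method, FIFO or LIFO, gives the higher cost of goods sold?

FIFO COGS: 213 @ $5 + 245 @ $6 = $2,535
LIFO COGS: 395 @ $7 + 63 @ $9 = $3,332

LIFO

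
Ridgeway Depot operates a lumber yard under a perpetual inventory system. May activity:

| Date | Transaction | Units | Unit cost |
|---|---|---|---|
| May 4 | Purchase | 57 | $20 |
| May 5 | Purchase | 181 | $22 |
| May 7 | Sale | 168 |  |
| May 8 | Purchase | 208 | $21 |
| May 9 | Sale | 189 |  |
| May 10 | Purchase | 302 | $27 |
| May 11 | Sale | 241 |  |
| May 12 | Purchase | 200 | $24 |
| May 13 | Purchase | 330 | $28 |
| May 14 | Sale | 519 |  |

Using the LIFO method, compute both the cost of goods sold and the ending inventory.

May 7, 168 sold [LIFO — newest first]: 168 @ $22 = $3,696
May 9, 189 sold [LIFO — newest first]: 189 @ $21 = $3,969
May 11, 241 sold [LIFO — newest first]: 241 @ $27 = $6,507
May 14, 519 sold [LIFO — newest first]: 330 @ $28 + 189 @ $24 = $13,776
Total COGS = $3,696 + $3,969 + $6,507 + $13,776 = $27,948
Ending inventory: 57 @ $20 + 13 @ $22 + 19 @ $21 + 61 @ $27 + 11 @ $24 = $3,736

COGS = $27,948; ending inventory = $3,736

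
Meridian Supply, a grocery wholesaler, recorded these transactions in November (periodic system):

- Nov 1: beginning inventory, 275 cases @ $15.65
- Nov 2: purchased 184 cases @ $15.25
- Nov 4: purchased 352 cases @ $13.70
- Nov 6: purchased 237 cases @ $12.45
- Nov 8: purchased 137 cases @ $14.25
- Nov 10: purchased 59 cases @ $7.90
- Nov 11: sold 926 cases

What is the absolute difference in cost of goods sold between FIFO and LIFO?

FIFO COGS: 275 @ $15.65 + 184 @ $15.25 + 352 @ $13.70 + 115 @ $12.45 = $13,363.90
LIFO COGS: 59 @ $7.90 + 137 @ $14.25 + 237 @ $12.45 + 352 @ $13.70 + 141 @ $15.25 = $12,341.65
Difference = |$13,363.90 − $12,341.65| = $1,022.25

$1,022.25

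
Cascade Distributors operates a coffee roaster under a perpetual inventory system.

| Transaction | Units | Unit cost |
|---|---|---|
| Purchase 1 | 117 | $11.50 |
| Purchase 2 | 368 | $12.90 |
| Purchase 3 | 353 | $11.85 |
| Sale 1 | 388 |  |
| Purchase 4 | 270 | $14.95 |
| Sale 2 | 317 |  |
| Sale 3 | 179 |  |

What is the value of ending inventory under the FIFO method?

Ending inventory = $3,348.80

Sale 1 (388) [FIFO — oldest first]: 117 @ $11.50 + 271 @ $12.90 = $4,841.40
Sale 2 (317) [FIFO — oldest first]: 97 @ $12.90 + 220 @ $11.85 = $3,858.30
Sale 3 (179) [FIFO — oldest first]: 133 @ $11.85 + 46 @ $14.95 = $2,263.75
Total COGS = $4,841.40 + $3,858.30 + $2,263.75 = $10,963.45
Ending inventory: 224 @ $14.95 = $3,348.80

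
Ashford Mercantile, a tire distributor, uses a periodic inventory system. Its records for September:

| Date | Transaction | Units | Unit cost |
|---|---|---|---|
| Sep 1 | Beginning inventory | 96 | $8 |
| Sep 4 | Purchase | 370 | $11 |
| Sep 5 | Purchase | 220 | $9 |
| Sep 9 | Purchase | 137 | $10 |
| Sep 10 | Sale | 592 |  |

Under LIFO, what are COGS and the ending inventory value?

Sep 10, 592 sold [LIFO — newest first]: 137 @ $10 + 220 @ $9 + 235 @ $11 = $5,935
Ending inventory: 96 @ $8 + 135 @ $11 = $2,253

COGS = $5,935; ending inventory = $2,253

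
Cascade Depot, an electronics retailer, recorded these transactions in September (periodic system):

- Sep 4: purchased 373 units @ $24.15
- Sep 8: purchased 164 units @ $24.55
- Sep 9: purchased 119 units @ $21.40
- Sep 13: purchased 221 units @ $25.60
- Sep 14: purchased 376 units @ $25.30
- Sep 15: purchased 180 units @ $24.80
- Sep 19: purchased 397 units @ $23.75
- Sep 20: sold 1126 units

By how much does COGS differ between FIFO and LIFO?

FIFO COGS: 373 @ $24.15 + 164 @ $24.55 + 119 @ $21.40 + 221 @ $25.60 + 249 @ $25.30 = $27,538.05
LIFO COGS: 397 @ $23.75 + 180 @ $24.80 + 376 @ $25.30 + 173 @ $25.60 = $27,834.35
Difference = |$27,538.05 − $27,834.35| = $296.30

$296.30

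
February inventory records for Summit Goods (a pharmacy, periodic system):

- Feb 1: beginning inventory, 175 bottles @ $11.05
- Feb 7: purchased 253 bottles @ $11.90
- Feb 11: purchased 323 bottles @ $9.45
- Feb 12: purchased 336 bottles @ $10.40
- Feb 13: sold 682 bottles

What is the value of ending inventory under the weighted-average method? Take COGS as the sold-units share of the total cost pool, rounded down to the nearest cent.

Feb 13, sell 682: 682/1087 × $11,491.20 → $7,209.75
Ending inventory (cost pool remaining) = $4,281.45

Ending inventory = $4,281.45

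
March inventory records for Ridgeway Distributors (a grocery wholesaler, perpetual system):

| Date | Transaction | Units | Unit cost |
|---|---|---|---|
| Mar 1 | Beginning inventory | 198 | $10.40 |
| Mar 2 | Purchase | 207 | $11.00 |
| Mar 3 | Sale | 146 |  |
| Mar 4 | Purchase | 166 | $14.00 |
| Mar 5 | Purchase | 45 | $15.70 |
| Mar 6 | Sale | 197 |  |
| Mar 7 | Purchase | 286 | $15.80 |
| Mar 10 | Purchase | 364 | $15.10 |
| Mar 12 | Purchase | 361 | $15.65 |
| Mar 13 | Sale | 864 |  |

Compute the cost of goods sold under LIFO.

Mar 3, 146 sold [LIFO — newest first]: 146 @ $11.00 = $1,606.00
Mar 6, 197 sold [LIFO — newest first]: 45 @ $15.70 + 152 @ $14.00 = $2,834.50
Mar 13, 864 sold [LIFO — newest first]: 361 @ $15.65 + 364 @ $15.10 + 139 @ $15.80 = $13,342.25
Total COGS = $1,606.00 + $2,834.50 + $13,342.25 = $17,782.75
Ending inventory: 198 @ $10.40 + 61 @ $11.00 + 14 @ $14.00 + 147 @ $15.80 = $5,248.80
Check: goods available $23,031.55 = COGS $17,782.75 + ending $5,248.80

COGS = $17,782.75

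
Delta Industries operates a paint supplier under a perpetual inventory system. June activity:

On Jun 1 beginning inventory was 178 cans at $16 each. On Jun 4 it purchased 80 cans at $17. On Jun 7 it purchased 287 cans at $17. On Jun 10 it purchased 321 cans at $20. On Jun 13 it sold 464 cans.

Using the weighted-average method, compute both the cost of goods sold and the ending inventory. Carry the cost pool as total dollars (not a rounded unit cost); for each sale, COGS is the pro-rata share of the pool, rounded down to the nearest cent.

After Jun 1: 178 on hand, pool $2,848.00 (≈ $16.0000 each)
After Jun 4: 258 on hand, pool $4,208.00 (≈ $16.3101 each)
After Jun 7: 545 on hand, pool $9,087.00 (≈ $16.6734 each)
After Jun 10: 866 on hand, pool $15,507.00 (≈ $17.9065 each)
Jun 13, sell 464: 464/866 × $15,507.00 → $8,308.60
Ending inventory (cost pool remaining) = $7,198.40

COGS = $8,308.60; ending inventory = $7,198.40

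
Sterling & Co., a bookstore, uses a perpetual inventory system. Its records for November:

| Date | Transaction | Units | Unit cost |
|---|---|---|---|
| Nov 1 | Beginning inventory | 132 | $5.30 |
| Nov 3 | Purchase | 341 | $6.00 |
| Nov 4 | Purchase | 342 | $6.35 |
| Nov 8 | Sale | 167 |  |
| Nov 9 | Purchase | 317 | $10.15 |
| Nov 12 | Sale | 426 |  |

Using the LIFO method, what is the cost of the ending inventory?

Nov 8, 167 sold [LIFO — newest first]: 167 @ $6.35 = $1,060.45
Nov 12, 426 sold [LIFO — newest first]: 317 @ $10.15 + 109 @ $6.35 = $3,909.70
Total COGS = $1,060.45 + $3,909.70 = $4,970.15
Ending inventory: 132 @ $5.30 + 341 @ $6.00 + 66 @ $6.35 = $3,164.70
Check: goods available $8,134.85 = COGS $4,970.15 + ending $3,164.70

Ending inventory = $3,164.70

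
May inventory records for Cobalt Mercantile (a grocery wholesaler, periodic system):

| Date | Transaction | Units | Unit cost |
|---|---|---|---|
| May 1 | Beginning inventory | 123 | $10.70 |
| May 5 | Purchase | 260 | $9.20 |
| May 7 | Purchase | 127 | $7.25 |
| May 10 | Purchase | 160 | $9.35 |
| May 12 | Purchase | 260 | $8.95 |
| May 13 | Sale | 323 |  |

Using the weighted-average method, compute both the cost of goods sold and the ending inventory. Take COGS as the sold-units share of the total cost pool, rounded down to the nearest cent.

May 13, sell 323: 323/930 × $8,451.85 → $2,935.42
Ending inventory (cost pool remaining) = $5,516.43
Check: goods available $8,451.85 = COGS $2,935.42 + ending $5,516.43

COGS = $2,935.42; ending inventory = $5,516.43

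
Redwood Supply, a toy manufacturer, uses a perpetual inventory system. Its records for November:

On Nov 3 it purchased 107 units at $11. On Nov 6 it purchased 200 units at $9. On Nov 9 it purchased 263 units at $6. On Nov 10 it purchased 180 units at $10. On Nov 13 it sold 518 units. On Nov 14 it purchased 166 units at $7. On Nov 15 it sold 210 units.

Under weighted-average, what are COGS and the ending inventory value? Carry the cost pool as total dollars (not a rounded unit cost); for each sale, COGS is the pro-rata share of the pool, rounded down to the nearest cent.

COGS = $6,039.53; ending inventory = $1,477.47

After Nov 3: 107 on hand, pool $1,177.00 (≈ $11.0000 each)
After Nov 6: 307 on hand, pool $2,977.00 (≈ $9.6971 each)
After Nov 9: 570 on hand, pool $4,555.00 (≈ $7.9912 each)
After Nov 10: 750 on hand, pool $6,355.00 (≈ $8.4733 each)
Nov 13, sell 518: 518/750 × $6,355.00 → $4,389.18
After Nov 14: 398 on hand, pool $3,127.82 (≈ $7.8588 each)
Nov 15, sell 210: 210/398 × $3,127.82 → $1,650.35
Total COGS = $4,389.18 + $1,650.35 = $6,039.53
Ending inventory (cost pool remaining) = $1,477.47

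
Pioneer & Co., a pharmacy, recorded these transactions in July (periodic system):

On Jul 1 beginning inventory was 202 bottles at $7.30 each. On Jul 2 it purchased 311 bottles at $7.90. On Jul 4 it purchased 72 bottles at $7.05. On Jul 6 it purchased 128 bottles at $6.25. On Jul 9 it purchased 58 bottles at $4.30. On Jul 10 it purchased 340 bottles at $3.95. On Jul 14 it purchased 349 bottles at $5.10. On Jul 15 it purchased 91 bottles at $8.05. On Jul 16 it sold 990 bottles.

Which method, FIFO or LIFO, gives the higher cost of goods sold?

FIFO COGS: 202 @ $7.30 + 311 @ $7.90 + 72 @ $7.05 + 128 @ $6.25 + 58 @ $4.30 + 219 @ $3.95 = $6,353.55
LIFO COGS: 91 @ $8.05 + 349 @ $5.10 + 340 @ $3.95 + 58 @ $4.30 + 128 @ $6.25 + 24 @ $7.05 = $5,074.05

FIFO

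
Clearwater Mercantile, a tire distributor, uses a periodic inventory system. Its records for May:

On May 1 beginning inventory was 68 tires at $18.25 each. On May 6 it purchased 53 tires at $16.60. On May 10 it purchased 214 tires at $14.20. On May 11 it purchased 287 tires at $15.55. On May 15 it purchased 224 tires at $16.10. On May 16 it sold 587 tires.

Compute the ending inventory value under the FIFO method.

May 16, 587 sold [FIFO — oldest first]: 68 @ $18.25 + 53 @ $16.60 + 214 @ $14.20 + 252 @ $15.55 = $9,078.20
Ending inventory: 35 @ $15.55 + 224 @ $16.10 = $4,150.65

Ending inventory = $4,150.65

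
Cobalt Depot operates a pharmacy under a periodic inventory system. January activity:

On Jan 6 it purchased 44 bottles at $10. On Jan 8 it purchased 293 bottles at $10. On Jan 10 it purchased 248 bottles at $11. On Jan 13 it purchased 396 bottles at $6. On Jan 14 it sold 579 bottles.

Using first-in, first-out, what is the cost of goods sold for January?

Jan 14, 579 sold [FIFO — oldest first]: 44 @ $10 + 293 @ $10 + 242 @ $11 = $6,032
Ending inventory: 6 @ $11 + 396 @ $6 = $2,442
Check: goods available $8,474 = COGS $6,032 + ending $2,442

COGS = $6,032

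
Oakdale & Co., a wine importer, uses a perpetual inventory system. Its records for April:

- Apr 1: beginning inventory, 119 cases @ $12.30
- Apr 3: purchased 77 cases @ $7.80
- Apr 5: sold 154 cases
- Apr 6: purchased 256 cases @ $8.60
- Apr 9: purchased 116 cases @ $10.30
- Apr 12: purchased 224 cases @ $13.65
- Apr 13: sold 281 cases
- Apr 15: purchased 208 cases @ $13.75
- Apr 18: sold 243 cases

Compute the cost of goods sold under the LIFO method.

Apr 5, 154 sold [LIFO — newest first]: 77 @ $7.80 + 77 @ $12.30 = $1,547.70
Apr 13, 281 sold [LIFO — newest first]: 224 @ $13.65 + 57 @ $10.30 = $3,644.70
Apr 18, 243 sold [LIFO — newest first]: 208 @ $13.75 + 35 @ $10.30 = $3,220.50
Total COGS = $1,547.70 + $3,644.70 + $3,220.50 = $8,412.90
Ending inventory: 42 @ $12.30 + 256 @ $8.60 + 24 @ $10.30 = $2,965.40

COGS = $8,412.90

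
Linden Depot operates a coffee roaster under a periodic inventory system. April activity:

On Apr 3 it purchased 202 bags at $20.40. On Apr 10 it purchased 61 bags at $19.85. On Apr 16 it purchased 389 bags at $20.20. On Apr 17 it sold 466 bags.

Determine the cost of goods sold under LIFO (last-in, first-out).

Apr 17, 466 sold [LIFO — newest first]: 389 @ $20.20 + 61 @ $19.85 + 16 @ $20.40 = $9,395.05
Ending inventory: 186 @ $20.40 = $3,794.40

COGS = $9,395.05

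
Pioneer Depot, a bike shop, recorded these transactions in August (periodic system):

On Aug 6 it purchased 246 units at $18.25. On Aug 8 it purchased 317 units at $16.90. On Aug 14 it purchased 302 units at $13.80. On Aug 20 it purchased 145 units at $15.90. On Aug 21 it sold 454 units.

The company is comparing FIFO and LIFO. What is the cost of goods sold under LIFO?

FIFO COGS: 246 @ $18.25 + 208 @ $16.90 = $8,004.70
LIFO COGS: 145 @ $15.90 + 302 @ $13.80 + 7 @ $16.90 = $6,591.40

COGS = $6,591.40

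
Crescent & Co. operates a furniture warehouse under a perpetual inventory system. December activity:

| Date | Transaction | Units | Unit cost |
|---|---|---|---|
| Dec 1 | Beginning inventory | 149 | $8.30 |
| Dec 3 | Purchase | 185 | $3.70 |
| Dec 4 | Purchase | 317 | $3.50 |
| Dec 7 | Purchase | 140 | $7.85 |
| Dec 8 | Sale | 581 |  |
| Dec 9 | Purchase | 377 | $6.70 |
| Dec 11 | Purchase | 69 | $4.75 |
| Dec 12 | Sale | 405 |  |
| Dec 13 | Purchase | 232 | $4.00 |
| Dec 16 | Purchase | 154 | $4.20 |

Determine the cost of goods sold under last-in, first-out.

COGS = $5,246.25

Dec 8, 581 sold [LIFO — newest first]: 140 @ $7.85 + 317 @ $3.50 + 124 @ $3.70 = $2,667.30
Dec 12, 405 sold [LIFO — newest first]: 69 @ $4.75 + 336 @ $6.70 = $2,578.95
Total COGS = $2,667.30 + $2,578.95 = $5,246.25
Ending inventory: 149 @ $8.30 + 61 @ $3.70 + 41 @ $6.70 + 232 @ $4.00 + 154 @ $4.20 = $3,311.90
Check: goods available $8,558.15 = COGS $5,246.25 + ending $3,311.90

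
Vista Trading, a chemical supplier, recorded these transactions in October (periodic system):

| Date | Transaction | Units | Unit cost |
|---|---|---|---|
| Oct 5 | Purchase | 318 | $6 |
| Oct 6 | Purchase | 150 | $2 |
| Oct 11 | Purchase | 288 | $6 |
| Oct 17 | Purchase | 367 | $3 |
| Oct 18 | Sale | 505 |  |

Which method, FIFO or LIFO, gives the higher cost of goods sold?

FIFO COGS: 318 @ $6 + 150 @ $2 + 37 @ $6 = $2,430
LIFO COGS: 367 @ $3 + 138 @ $6 = $1,929

FIFO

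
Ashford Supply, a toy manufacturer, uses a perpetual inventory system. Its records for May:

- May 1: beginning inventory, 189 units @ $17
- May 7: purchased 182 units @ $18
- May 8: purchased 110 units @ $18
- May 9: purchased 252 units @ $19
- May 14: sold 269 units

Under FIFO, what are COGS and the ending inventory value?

COGS = $4,653; ending inventory = $8,604

May 14, 269 sold [FIFO — oldest first]: 189 @ $17 + 80 @ $18 = $4,653
Ending inventory: 102 @ $18 + 110 @ $18 + 252 @ $19 = $8,604
Check: goods available $13,257 = COGS $4,653 + ending $8,604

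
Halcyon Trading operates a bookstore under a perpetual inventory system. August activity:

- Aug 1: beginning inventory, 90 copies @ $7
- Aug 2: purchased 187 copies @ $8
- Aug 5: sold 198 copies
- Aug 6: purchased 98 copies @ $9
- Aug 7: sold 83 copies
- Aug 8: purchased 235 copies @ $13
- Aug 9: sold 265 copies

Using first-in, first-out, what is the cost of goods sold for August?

Aug 5, 198 sold [FIFO — oldest first]: 90 @ $7 + 108 @ $8 = $1,494
Aug 7, 83 sold [FIFO — oldest first]: 79 @ $8 + 4 @ $9 = $668
Aug 9, 265 sold [FIFO — oldest first]: 94 @ $9 + 171 @ $13 = $3,069
Total COGS = $1,494 + $668 + $3,069 = $5,231
Ending inventory: 64 @ $13 = $832

COGS = $5,231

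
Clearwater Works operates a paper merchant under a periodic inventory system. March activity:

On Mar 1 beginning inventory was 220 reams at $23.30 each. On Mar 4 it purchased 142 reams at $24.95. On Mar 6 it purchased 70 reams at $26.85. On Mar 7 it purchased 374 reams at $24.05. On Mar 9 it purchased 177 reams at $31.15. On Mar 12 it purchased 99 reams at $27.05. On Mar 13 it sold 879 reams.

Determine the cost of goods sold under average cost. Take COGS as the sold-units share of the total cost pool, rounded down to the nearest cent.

COGS = $22,531.15

Mar 13, sell 879: 879/1082 × $27,734.60 → $22,531.15
Ending inventory (cost pool remaining) = $5,203.45
Check: goods available $27,734.60 = COGS $22,531.15 + ending $5,203.45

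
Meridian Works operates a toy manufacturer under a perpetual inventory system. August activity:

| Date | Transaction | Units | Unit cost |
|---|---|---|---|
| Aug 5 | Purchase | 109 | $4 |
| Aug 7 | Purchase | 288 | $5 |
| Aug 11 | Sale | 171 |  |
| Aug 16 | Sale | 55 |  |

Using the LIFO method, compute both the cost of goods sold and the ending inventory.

Aug 11, 171 sold [LIFO — newest first]: 171 @ $5 = $855
Aug 16, 55 sold [LIFO — newest first]: 55 @ $5 = $275
Total COGS = $855 + $275 = $1,130
Ending inventory: 109 @ $4 + 62 @ $5 = $746

COGS = $1,130; ending inventory = $746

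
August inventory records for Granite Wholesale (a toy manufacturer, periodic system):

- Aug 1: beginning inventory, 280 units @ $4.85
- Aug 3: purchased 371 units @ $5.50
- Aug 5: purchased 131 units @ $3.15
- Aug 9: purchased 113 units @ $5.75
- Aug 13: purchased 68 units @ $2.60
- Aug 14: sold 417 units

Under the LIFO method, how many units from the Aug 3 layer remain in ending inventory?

266

Aug 14, 417 sold [LIFO — newest first]: 68 @ $2.60 + 113 @ $5.75 + 131 @ $3.15 + 105 @ $5.50 = $1,816.70
Ending inventory: 280 @ $4.85 + 266 @ $5.50 = $2,821.00
Check: goods available $4,637.70 = COGS $1,816.70 + ending $2,821.00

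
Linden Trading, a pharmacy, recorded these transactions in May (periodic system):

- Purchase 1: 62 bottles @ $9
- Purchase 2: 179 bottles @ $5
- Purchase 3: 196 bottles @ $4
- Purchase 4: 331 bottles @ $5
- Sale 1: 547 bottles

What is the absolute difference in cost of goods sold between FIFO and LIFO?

FIFO COGS: 62 @ $9 + 179 @ $5 + 196 @ $4 + 110 @ $5 = $2,787
LIFO COGS: 331 @ $5 + 196 @ $4 + 20 @ $5 = $2,539
Difference = |$2,787 − $2,539| = $248

$248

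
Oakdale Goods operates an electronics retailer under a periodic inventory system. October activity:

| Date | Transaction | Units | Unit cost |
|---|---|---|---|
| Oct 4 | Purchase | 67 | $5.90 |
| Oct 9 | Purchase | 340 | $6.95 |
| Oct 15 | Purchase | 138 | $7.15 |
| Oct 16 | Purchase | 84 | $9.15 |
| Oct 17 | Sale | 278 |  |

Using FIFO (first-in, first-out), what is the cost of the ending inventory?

Ending inventory = $2,651.85

Oct 17, 278 sold [FIFO — oldest first]: 67 @ $5.90 + 211 @ $6.95 = $1,861.75
Ending inventory: 129 @ $6.95 + 138 @ $7.15 + 84 @ $9.15 = $2,651.85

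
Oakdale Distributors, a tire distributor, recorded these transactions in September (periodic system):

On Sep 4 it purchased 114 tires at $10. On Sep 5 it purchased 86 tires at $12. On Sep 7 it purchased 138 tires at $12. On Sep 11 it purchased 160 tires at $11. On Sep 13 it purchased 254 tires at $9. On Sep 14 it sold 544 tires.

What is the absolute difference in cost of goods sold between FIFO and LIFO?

$396

FIFO COGS: 114 @ $10 + 86 @ $12 + 138 @ $12 + 160 @ $11 + 46 @ $9 = $6,002
LIFO COGS: 254 @ $9 + 160 @ $11 + 130 @ $12 = $5,606
Difference = |$6,002 − $5,606| = $396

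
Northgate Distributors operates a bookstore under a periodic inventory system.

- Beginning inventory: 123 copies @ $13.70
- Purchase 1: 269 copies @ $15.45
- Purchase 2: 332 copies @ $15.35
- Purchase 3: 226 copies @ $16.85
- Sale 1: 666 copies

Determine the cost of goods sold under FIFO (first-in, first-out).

COGS = $10,047.05

Sale 1 (666) [FIFO — oldest first]: 123 @ $13.70 + 269 @ $15.45 + 274 @ $15.35 = $10,047.05
Ending inventory: 58 @ $15.35 + 226 @ $16.85 = $4,698.40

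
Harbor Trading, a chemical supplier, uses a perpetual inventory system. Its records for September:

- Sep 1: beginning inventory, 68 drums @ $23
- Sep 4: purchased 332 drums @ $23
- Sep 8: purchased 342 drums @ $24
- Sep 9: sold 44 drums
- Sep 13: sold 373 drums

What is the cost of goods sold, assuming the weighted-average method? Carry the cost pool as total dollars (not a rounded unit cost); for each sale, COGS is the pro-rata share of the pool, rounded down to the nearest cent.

COGS = $9,783.20

After Sep 1: 68 on hand, pool $1,564.00 (≈ $23.0000 each)
After Sep 4: 400 on hand, pool $9,200.00 (≈ $23.0000 each)
After Sep 8: 742 on hand, pool $17,408.00 (≈ $23.4609 each)
Sep 9, sell 44: 44/742 × $17,408.00 → $1,032.28
Sep 13, sell 373: 373/698 × $16,375.72 → $8,750.92
Total COGS = $1,032.28 + $8,750.92 = $9,783.20
Ending inventory (cost pool remaining) = $7,624.80
Check: goods available $17,408.00 = COGS $9,783.20 + ending $7,624.80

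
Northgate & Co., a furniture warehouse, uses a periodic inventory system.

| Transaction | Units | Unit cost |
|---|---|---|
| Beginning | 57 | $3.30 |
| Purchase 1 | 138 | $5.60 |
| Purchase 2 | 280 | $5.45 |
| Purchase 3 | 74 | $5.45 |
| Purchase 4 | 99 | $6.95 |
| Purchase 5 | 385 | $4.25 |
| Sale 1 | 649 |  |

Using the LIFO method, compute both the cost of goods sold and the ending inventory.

Sale 1 (649) [LIFO — newest first]: 385 @ $4.25 + 99 @ $6.95 + 74 @ $5.45 + 91 @ $5.45 = $3,223.55
Ending inventory: 57 @ $3.30 + 138 @ $5.60 + 189 @ $5.45 = $1,990.95
Check: goods available $5,214.50 = COGS $3,223.55 + ending $1,990.95

COGS = $3,223.55; ending inventory = $1,990.95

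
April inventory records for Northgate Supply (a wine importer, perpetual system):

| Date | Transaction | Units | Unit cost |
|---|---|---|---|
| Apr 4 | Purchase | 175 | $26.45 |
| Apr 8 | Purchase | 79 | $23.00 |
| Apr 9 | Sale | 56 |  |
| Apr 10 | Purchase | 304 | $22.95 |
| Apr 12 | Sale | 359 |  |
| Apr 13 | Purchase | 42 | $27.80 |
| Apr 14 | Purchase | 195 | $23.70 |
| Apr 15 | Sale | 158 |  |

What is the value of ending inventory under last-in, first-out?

Apr 9, 56 sold [LIFO — newest first]: 56 @ $23.00 = $1,288.00
Apr 12, 359 sold [LIFO — newest first]: 304 @ $22.95 + 23 @ $23.00 + 32 @ $26.45 = $8,352.20
Apr 15, 158 sold [LIFO — newest first]: 158 @ $23.70 = $3,744.60
Total COGS = $1,288.00 + $8,352.20 + $3,744.60 = $13,384.80
Ending inventory: 143 @ $26.45 + 42 @ $27.80 + 37 @ $23.70 = $5,826.85
Check: goods available $19,211.65 = COGS $13,384.80 + ending $5,826.85

Ending inventory = $5,826.85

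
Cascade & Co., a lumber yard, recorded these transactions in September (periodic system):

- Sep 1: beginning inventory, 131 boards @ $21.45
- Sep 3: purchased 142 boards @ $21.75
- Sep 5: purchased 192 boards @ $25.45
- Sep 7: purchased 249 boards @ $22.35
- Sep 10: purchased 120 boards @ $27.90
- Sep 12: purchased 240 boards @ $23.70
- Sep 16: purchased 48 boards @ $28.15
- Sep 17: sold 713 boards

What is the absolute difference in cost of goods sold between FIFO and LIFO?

$1,049.90

FIFO COGS: 131 @ $21.45 + 142 @ $21.75 + 192 @ $25.45 + 248 @ $22.35 = $16,327.65
LIFO COGS: 48 @ $28.15 + 240 @ $23.70 + 120 @ $27.90 + 249 @ $22.35 + 56 @ $25.45 = $17,377.55
Difference = |$16,327.65 − $17,377.55| = $1,049.90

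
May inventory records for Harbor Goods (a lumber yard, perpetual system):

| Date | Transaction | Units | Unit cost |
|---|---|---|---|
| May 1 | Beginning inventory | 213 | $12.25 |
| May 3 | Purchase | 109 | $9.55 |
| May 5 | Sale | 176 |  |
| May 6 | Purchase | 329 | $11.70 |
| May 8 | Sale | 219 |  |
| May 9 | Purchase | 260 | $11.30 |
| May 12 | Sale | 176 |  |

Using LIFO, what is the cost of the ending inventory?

Ending inventory = $4,024.70

May 5, 176 sold [LIFO — newest first]: 109 @ $9.55 + 67 @ $12.25 = $1,861.70
May 8, 219 sold [LIFO — newest first]: 219 @ $11.70 = $2,562.30
May 12, 176 sold [LIFO — newest first]: 176 @ $11.30 = $1,988.80
Total COGS = $1,861.70 + $2,562.30 + $1,988.80 = $6,412.80
Ending inventory: 146 @ $12.25 + 110 @ $11.70 + 84 @ $11.30 = $4,024.70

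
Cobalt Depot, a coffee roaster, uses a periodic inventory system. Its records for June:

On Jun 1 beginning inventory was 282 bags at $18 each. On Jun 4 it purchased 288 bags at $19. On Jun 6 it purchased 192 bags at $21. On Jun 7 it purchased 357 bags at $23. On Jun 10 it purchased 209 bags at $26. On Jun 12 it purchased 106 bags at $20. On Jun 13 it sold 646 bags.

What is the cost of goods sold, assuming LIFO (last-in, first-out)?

Jun 13, 646 sold [LIFO — newest first]: 106 @ $20 + 209 @ $26 + 331 @ $23 = $15,167
Ending inventory: 282 @ $18 + 288 @ $19 + 192 @ $21 + 26 @ $23 = $15,178

COGS = $15,167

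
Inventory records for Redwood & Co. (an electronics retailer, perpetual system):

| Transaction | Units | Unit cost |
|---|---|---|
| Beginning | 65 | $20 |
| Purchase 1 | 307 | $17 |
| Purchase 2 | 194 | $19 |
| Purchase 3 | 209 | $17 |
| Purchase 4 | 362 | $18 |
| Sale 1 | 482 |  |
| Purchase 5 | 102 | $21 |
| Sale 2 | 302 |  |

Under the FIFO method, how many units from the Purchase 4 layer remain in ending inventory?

353

Sale 1 (482) [FIFO — oldest first]: 65 @ $20 + 307 @ $17 + 110 @ $19 = $8,609
Sale 2 (302) [FIFO — oldest first]: 84 @ $19 + 209 @ $17 + 9 @ $18 = $5,311
Total COGS = $8,609 + $5,311 = $13,920
Ending inventory: 353 @ $18 + 102 @ $21 = $8,496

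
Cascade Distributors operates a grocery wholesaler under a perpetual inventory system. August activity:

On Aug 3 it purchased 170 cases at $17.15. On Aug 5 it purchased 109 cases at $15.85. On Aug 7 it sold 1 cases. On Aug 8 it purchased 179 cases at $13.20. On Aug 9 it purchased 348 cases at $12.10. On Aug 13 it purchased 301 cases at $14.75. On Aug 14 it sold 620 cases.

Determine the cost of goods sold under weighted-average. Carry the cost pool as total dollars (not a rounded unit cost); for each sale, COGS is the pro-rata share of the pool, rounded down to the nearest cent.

COGS = $8,784.01

After Aug 3: 170 on hand, pool $2,915.50 (≈ $17.1500 each)
After Aug 5: 279 on hand, pool $4,643.15 (≈ $16.6421 each)
Aug 7, sell 1: 1/279 × $4,643.15 → $16.64
After Aug 8: 457 on hand, pool $6,989.31 (≈ $15.2939 each)
After Aug 9: 805 on hand, pool $11,200.11 (≈ $13.9132 each)
After Aug 13: 1106 on hand, pool $15,639.86 (≈ $14.1409 each)
Aug 14, sell 620: 620/1106 × $15,639.86 → $8,767.37
Total COGS = $16.64 + $8,767.37 = $8,784.01
Ending inventory (cost pool remaining) = $6,872.49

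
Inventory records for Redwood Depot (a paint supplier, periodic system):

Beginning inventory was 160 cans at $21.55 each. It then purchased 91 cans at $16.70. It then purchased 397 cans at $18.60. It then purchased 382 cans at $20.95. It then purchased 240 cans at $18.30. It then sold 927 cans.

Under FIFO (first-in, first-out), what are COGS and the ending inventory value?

COGS = $18,196.95; ending inventory = $6,549.85

Sale 1 (927) [FIFO — oldest first]: 160 @ $21.55 + 91 @ $16.70 + 397 @ $18.60 + 279 @ $20.95 = $18,196.95
Ending inventory: 103 @ $20.95 + 240 @ $18.30 = $6,549.85
Check: goods available $24,746.80 = COGS $18,196.95 + ending $6,549.85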